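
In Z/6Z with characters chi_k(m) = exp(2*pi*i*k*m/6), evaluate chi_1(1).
chi_1(1) = zeta_6^1 = exp(I*pi/3)

chi_1(1) = zeta_6^(1*1) = zeta_6^1. Since zeta_6^6 = 1, this equals zeta_6^1 = exp(2*pi*i*1/6) = exp(I*pi/3).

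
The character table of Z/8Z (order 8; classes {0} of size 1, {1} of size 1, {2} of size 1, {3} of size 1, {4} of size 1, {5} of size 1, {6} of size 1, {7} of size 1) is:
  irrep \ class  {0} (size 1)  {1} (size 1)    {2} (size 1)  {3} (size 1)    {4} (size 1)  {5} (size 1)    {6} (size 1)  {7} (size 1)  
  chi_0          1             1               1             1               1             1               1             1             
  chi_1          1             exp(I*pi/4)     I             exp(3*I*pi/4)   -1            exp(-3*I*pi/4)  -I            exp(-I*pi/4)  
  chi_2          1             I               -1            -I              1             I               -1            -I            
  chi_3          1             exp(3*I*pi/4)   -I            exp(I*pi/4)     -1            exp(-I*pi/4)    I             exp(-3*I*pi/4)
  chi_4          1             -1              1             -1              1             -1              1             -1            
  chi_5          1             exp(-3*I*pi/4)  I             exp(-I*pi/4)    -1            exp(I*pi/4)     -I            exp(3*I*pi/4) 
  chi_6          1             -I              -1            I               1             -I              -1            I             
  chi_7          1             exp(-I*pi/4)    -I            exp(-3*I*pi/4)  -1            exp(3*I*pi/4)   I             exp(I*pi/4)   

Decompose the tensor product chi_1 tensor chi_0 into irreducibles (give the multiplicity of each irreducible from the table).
chi_1 tensor chi_0 = chi_1 (all other irreducibles have multiplicity 0).

The character of a tensor product is the pointwise product (chi_1 * chi_0)(C) = chi_1(C) * chi_0(C):
  {0}: (1)*(1), {1}: (exp(I*pi/4))*(1), {2}: (I)*(1), {3}: (exp(3*I*pi/4))*(1), {4}: (-1)*(1), {5}: (exp(-3*I*pi/4))*(1), {6}: (-I)*(1), {7}: (exp(-I*pi/4))*(1)
so (chi_1 * chi_0) takes values
  {0} -> 1, {1} -> exp(I*pi/4), {2} -> I, {3} -> exp(3*I*pi/4), {4} -> -1, {5} -> exp(-3*I*pi/4), {6} -> -I, {7} -> exp(-I*pi/4).
Now take the inner product of this character with each irreducible chi from the table, <chi_1*chi_0, chi> = (1/8) sum_C |C| (chi_1*chi_0)(C) conj(chi(C)):
  <chi_1*chi_0, chi_0> = (1/8)[1*(1)*conj(1) + 1*(exp(I*pi/4))*conj(1) + 1*(I)*conj(1) + 1*(exp(3*I*pi/4))*conj(1) + 1*(-1)*conj(1) + 1*(exp(-3*I*pi/4))*conj(1) + 1*(-I)*conj(1) + 1*(exp(-I*pi/4))*conj(1)]
      = (1/8)[(1) + (exp(I*pi/4)) + (I) + (exp(3*I*pi/4)) + (-1) + (exp(-3*I*pi/4)) + (-I) + (exp(-I*pi/4))] = 0/8 = 0
  <chi_1*chi_0, chi_1> = (1/8)[1*(1)*conj(1) + 1*(exp(I*pi/4))*conj(exp(I*pi/4)) + 1*(I)*conj(I) + 1*(exp(3*I*pi/4))*conj(exp(3*I*pi/4)) + 1*(-1)*conj(-1) + 1*(exp(-3*I*pi/4))*conj(exp(-3*I*pi/4)) + 1*(-I)*conj(-I) + 1*(exp(-I*pi/4))*conj(exp(-I*pi/4))]
      = (1/8)[(1) + (1) + (1) + (1) + (1) + (1) + (1) + (1)] = 8/8 = 1
  <chi_1*chi_0, chi_2> = (1/8)[1*(1)*conj(1) + 1*(exp(I*pi/4))*conj(I) + 1*(I)*conj(-1) + 1*(exp(3*I*pi/4))*conj(-I) + 1*(-1)*conj(1) + 1*(exp(-3*I*pi/4))*conj(I) + 1*(-I)*conj(-1) + 1*(exp(-I*pi/4))*conj(-I)]
      = (1/8)[(1) + (-exp(3*I*pi/4)) + (-I) + (exp(-3*I*pi/4)) + (-1) + (-exp(-I*pi/4)) + (I) + (exp(I*pi/4))] = 0/8 = 0
  <chi_1*chi_0, chi_3> = (1/8)[1*(1)*conj(1) + 1*(exp(I*pi/4))*conj(exp(3*I*pi/4)) + 1*(I)*conj(-I) + 1*(exp(3*I*pi/4))*conj(exp(I*pi/4)) + 1*(-1)*conj(-1) + 1*(exp(-3*I*pi/4))*conj(exp(-I*pi/4)) + 1*(-I)*conj(I) + 1*(exp(-I*pi/4))*conj(exp(-3*I*pi/4))]
      = (1/8)[(1) + (-I) + (-1) + (I) + (1) + (-I) + (-1) + (I)] = 0/8 = 0
  <chi_1*chi_0, chi_4> = (1/8)[1*(1)*conj(1) + 1*(exp(I*pi/4))*conj(-1) + 1*(I)*conj(1) + 1*(exp(3*I*pi/4))*conj(-1) + 1*(-1)*conj(1) + 1*(exp(-3*I*pi/4))*conj(-1) + 1*(-I)*conj(1) + 1*(exp(-I*pi/4))*conj(-1)]
      = (1/8)[(1) + (-exp(I*pi/4)) + (I) + (-exp(3*I*pi/4)) + (-1) + (-exp(-3*I*pi/4)) + (-I) + (-exp(-I*pi/4))] = 0/8 = 0
  <chi_1*chi_0, chi_5> = (1/8)[1*(1)*conj(1) + 1*(exp(I*pi/4))*conj(exp(-3*I*pi/4)) + 1*(I)*conj(I) + 1*(exp(3*I*pi/4))*conj(exp(-I*pi/4)) + 1*(-1)*conj(-1) + 1*(exp(-3*I*pi/4))*conj(exp(I*pi/4)) + 1*(-I)*conj(-I) + 1*(exp(-I*pi/4))*conj(exp(3*I*pi/4))]
      = (1/8)[(1) + (-1) + (1) + (-1) + (1) + (-1) + (1) + (-1)] = 0/8 = 0
  <chi_1*chi_0, chi_6> = (1/8)[1*(1)*conj(1) + 1*(exp(I*pi/4))*conj(-I) + 1*(I)*conj(-1) + 1*(exp(3*I*pi/4))*conj(I) + 1*(-1)*conj(1) + 1*(exp(-3*I*pi/4))*conj(-I) + 1*(-I)*conj(-1) + 1*(exp(-I*pi/4))*conj(I)]
      = (1/8)[(1) + (exp(3*I*pi/4)) + (-I) + (-exp(-3*I*pi/4)) + (-1) + (exp(-I*pi/4)) + (I) + (-exp(I*pi/4))] = 0/8 = 0
  <chi_1*chi_0, chi_7> = (1/8)[1*(1)*conj(1) + 1*(exp(I*pi/4))*conj(exp(-I*pi/4)) + 1*(I)*conj(-I) + 1*(exp(3*I*pi/4))*conj(exp(-3*I*pi/4)) + 1*(-1)*conj(-1) + 1*(exp(-3*I*pi/4))*conj(exp(3*I*pi/4)) + 1*(-I)*conj(I) + 1*(exp(-I*pi/4))*conj(exp(I*pi/4))]
      = (1/8)[(1) + (I) + (-1) + (-I) + (1) + (I) + (-1) + (-I)] = 0/8 = 0
(Exp terms are combined using exp(i*s)*conj(exp(i*t)) = exp(i*(s-t)), and sums of them are collapsed using the identity that for every m > 1 the m distinct m-th roots of unity sum to 0, e.g. 1 + exp(2*I*pi/3) + exp(-2*I*pi/3) = 0.)
Hence the multiplicities are chi_1: 1. Dimension check: dim(chi_1)*dim(chi_0) = 1*1 = 1 and sum (mult * dim) = 1*1 = 1.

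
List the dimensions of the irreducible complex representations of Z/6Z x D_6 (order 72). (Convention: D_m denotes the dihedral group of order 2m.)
Dimensions: 1, 1, 1, 1, 1, 1, 1, 1, 1, 1, 1, 1, 1, 1, 1, 1, 1, 1, 1, 1, 1, 1, 1, 1, 2, 2, 2, 2, 2, 2, 2, 2, 2, 2, 2, 2

Justification: There are 36 irreducibles (= number of conjugacy classes). Their dimensions d_i satisfy sum d_i^2 = |G| = 72: 1 + 1 + 1 + 1 + 1 + 1 + 1 + 1 + 1 + 1 + 1 + 1 + 1 + 1 + 1 + 1 + 1 + 1 + 1 + 1 + 1 + 1 + 1 + 1 + 4 + 4 + 4 + 4 + 4 + 4 + 4 + 4 + 4 + 4 + 4 + 4 = 72. (For the product with Z/6Z: each of the 6 1-dim characters of Z/6Z tensors with each irrep of D_6, giving 6 copies of each D_6-dimension.)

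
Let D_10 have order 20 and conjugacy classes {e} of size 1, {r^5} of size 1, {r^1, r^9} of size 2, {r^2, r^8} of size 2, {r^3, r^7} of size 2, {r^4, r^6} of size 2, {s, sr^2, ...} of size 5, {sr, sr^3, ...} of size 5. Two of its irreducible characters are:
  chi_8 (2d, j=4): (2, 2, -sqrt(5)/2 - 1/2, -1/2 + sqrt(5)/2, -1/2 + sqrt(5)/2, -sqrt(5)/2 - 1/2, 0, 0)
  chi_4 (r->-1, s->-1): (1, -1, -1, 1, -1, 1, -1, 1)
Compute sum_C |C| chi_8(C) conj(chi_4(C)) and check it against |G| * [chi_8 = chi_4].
Sum = 0; so <chi_8, chi_4> = 0 (distinct irreducibles are orthogonal).

Argument: Compute term by term over conjugacy classes (|C| * chi_8(C) * conj(chi_4(C))):
  1*(2)*conj(1) + 1*(2)*conj(-1) + 2*(-sqrt(5)/2 - 1/2)*conj(-1) + 2*(-1/2 + sqrt(5)/2)*conj(1) + 2*(-1/2 + sqrt(5)/2)*conj(-1) + 2*(-sqrt(5)/2 - 1/2)*conj(1) + 5*(0)*conj(-1) + 5*(0)*conj(1)
  = (2) + (-2) + (1 + sqrt(5)) + (-1 + sqrt(5)) + (1 - sqrt(5)) + (-sqrt(5) - 1) + (0) + (0)
  = 0.
Dividing by |G| = 20 gives 0/20 = 0, matching the row-orthogonality relation <chi_8, chi_4> = [chi_8 = chi_4].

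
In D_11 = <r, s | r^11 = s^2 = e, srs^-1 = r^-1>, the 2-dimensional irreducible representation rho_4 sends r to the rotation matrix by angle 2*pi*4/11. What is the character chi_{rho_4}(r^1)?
chi_{rho_4}(r^1) = 2*cos(2*pi*4*1/11) = -2*cos(3*pi/11)

Reasoning: rho_4(r^1) is rotation by angle 2*pi*4*1/11, whose trace is 2*cos(2*pi*4*1/11) = -2*cos(3*pi/11).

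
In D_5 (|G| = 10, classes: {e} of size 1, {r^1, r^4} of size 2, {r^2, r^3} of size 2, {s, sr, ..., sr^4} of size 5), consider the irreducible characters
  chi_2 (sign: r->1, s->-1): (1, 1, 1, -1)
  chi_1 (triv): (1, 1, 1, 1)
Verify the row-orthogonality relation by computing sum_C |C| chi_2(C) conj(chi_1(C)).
Sum = 0; so <chi_2, chi_1> = 0 (distinct irreducibles are orthogonal).

Solution. Compute term by term over conjugacy classes (|C| * chi_2(C) * conj(chi_1(C))):
  1*(1)*conj(1) + 2*(1)*conj(1) + 2*(1)*conj(1) + 5*(-1)*conj(1)
  = (1) + (2) + (2) + (-5)
  = 0.
Dividing by |G| = 10 gives 0/10 = 0, matching the row-orthogonality relation <chi_2, chi_1> = [chi_2 = chi_1].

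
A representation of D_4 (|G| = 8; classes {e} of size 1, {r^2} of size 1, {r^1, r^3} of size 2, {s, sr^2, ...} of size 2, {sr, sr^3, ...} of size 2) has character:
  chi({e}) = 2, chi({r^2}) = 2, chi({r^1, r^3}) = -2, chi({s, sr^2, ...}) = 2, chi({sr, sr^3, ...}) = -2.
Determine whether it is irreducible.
Not irreducible (reducible): <chi, chi> = 4 > 1.

Argument: <chi, chi> = (1/|G|) sum_C |C| * |chi(C)|^2 = (1/8)[1*|2|^2 + 1*|2|^2 + 2*|-2|^2 + 2*|2|^2 + 2*|-2|^2]
  = (1/8)[(4) + (4) + (8) + (8) + (8)] = 32/8 = 4.
A character is irreducible iff <chi, chi> = 1, so this representation is reducible.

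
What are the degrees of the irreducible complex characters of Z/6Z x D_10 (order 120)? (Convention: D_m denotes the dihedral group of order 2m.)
Dimensions: 1, 1, 1, 1, 1, 1, 1, 1, 1, 1, 1, 1, 1, 1, 1, 1, 1, 1, 1, 1, 1, 1, 1, 1, 2, 2, 2, 2, 2, 2, 2, 2, 2, 2, 2, 2, 2, 2, 2, 2, 2, 2, 2, 2, 2, 2, 2, 2

Reasoning: There are 48 irreducibles (= number of conjugacy classes). Their dimensions d_i satisfy sum d_i^2 = |G| = 120: 1 + 1 + 1 + 1 + 1 + 1 + 1 + 1 + 1 + 1 + 1 + 1 + 1 + 1 + 1 + 1 + 1 + 1 + 1 + 1 + 1 + 1 + 1 + 1 + 4 + 4 + 4 + 4 + 4 + 4 + 4 + 4 + 4 + 4 + 4 + 4 + 4 + 4 + 4 + 4 + 4 + 4 + 4 + 4 + 4 + 4 + 4 + 4 = 120. (For the product with Z/6Z: each of the 6 1-dim characters of Z/6Z tensors with each irrep of D_10, giving 6 copies of each D_10-dimension.)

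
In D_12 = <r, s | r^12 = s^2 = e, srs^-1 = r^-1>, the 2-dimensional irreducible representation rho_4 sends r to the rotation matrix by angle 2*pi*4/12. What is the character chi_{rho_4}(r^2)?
chi_{rho_4}(r^2) = 2*cos(2*pi*4*2/12) = -1

Working: rho_4(r^2) is rotation by angle 2*pi*4*2/12, whose trace is 2*cos(2*pi*4*2/12) = -1.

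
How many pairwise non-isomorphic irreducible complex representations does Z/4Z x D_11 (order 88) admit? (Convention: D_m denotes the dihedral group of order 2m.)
28

Why: The number of irreducible complex representations of a finite group equals its number of conjugacy classes. For a direct product, #classes(G x H) = #classes(G) * #classes(H). Z/4Z has 4 classes (abelian), D_11 has 7 classes, so 4 * 7 = 28, so Z/4Z x D_11 (order 88) has exactly 28 irreducible complex representations.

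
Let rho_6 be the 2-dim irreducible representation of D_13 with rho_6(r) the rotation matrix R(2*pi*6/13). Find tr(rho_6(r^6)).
chi_{rho_6}(r^6) = 2*cos(2*pi*6*6/13) = 2*cos(6*pi/13)

rho_6(r^6) is rotation by angle 2*pi*6*6/13, whose trace is 2*cos(2*pi*6*6/13) = 2*cos(6*pi/13).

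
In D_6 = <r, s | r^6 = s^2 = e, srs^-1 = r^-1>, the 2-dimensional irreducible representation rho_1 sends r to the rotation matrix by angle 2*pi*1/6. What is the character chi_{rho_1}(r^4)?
chi_{rho_1}(r^4) = 2*cos(2*pi*1*4/6) = -1

Argument: rho_1(r^4) is rotation by angle 2*pi*1*4/6, whose trace is 2*cos(2*pi*1*4/6) = -1.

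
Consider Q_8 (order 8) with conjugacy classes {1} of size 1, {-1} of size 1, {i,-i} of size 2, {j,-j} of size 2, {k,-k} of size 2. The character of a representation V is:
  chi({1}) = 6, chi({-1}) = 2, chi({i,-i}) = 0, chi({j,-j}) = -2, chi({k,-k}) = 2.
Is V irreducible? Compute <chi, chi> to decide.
Not irreducible (reducible): <chi, chi> = 7 > 1.

Reasoning: <chi, chi> = (1/|G|) sum_C |C| * |chi(C)|^2 = (1/8)[1*|6|^2 + 1*|2|^2 + 2*|0|^2 + 2*|-2|^2 + 2*|2|^2]
  = (1/8)[(36) + (4) + (0) + (8) + (8)] = 56/8 = 7.
A character is irreducible iff <chi, chi> = 1, so this representation is reducible.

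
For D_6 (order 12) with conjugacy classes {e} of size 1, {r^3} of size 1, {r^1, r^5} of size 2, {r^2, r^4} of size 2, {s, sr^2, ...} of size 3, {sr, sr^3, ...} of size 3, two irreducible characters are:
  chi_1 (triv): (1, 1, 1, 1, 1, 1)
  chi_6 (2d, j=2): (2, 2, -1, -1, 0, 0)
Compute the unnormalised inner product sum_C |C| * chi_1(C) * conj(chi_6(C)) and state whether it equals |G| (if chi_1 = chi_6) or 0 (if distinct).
Sum = 0; so <chi_1, chi_6> = 0 (distinct irreducibles are orthogonal).

Solution. Compute term by term over conjugacy classes (|C| * chi_1(C) * conj(chi_6(C))):
  1*(1)*conj(2) + 1*(1)*conj(2) + 2*(1)*conj(-1) + 2*(1)*conj(-1) + 3*(1)*conj(0) + 3*(1)*conj(0)
  = (2) + (2) + (-2) + (-2) + (0) + (0)
  = 0.
Dividing by |G| = 12 gives 0/12 = 0, matching the row-orthogonality relation <chi_1, chi_6> = [chi_1 = chi_6].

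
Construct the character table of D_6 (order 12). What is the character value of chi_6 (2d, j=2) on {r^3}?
Conjugacy classes: {e} of size 1, {r^3} of size 1, {r^1, r^5} of size 2, {r^2, r^4} of size 2, {s, sr^2, ...} of size 3, {sr, sr^3, ...} of size 3.
Character table:
  irrep \ class              {e} (size 1)  {r^3} (size 1)  {r^1, r^5} (size 2)  {r^2, r^4} (size 2)  {s, sr^2, ...} (size 3)  {sr, sr^3, ...} (size 3)
  chi_1 (triv)               1             1               1                    1                    1                        1                       
  chi_2 (sign: r->1, s->-1)  1             1               1                    1                    -1                       -1                      
  chi_3 (r->-1, s->1)        1             -1              -1                   1                    1                        -1                      
  chi_4 (r->-1, s->-1)       1             -1              -1                   1                    -1                       1                       
  chi_5 (2d, j=1)            2             -2              1                    -1                   0                        0                       
  chi_6 (2d, j=2)            2             2               -1                   -1                   0                        0                       

Spot check: chi_6 (2d, j=2) on {r^3} = 2.

Details: D_6 has order 2*6 = 12 with 6 conjugacy classes, hence 6 irreducibles. Sum of squared dims 1 + 1 + 1 + 1 + 4 + 4 = 12 = |G|. Linear characters come from the abelianisation; the 2-dimensional irreps have character r^k -> 2*cos(2*pi*j*k/6), reflections -> 0.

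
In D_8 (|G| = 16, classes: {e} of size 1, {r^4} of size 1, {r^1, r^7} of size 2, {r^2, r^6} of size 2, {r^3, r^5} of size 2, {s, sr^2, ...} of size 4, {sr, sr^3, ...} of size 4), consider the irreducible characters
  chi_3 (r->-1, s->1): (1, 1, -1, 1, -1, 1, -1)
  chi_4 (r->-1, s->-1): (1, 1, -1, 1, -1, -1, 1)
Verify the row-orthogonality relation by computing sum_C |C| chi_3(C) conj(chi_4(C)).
Sum = 0; so <chi_3, chi_4> = 0 (distinct irreducibles are orthogonal).

Explanation: Compute term by term over conjugacy classes (|C| * chi_3(C) * conj(chi_4(C))):
  1*(1)*conj(1) + 1*(1)*conj(1) + 2*(-1)*conj(-1) + 2*(1)*conj(1) + 2*(-1)*conj(-1) + 4*(1)*conj(-1) + 4*(-1)*conj(1)
  = (1) + (1) + (2) + (2) + (2) + (-4) + (-4)
  = 0.
Dividing by |G| = 16 gives 0/16 = 0, matching the row-orthogonality relation <chi_3, chi_4> = [chi_3 = chi_4].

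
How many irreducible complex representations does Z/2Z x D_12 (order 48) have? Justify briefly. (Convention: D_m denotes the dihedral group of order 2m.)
18

Working: The number of irreducible complex representations of a finite group equals its number of conjugacy classes. For a direct product, #classes(G x H) = #classes(G) * #classes(H). Z/2Z has 2 classes (abelian), D_12 has 9 classes, so 2 * 9 = 18, so Z/2Z x D_12 (order 48) has exactly 18 irreducible complex representations.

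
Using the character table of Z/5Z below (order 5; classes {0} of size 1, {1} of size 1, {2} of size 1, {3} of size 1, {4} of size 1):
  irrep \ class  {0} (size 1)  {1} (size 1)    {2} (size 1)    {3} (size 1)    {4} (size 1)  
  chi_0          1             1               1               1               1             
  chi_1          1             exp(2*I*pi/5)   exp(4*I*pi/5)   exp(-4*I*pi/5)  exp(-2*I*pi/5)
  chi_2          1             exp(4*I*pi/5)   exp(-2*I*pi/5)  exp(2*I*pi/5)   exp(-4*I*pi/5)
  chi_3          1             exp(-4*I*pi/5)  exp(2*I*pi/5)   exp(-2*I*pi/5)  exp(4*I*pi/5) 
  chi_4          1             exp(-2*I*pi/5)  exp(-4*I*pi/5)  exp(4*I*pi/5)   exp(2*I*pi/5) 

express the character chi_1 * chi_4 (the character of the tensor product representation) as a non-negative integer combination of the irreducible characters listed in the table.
chi_1 tensor chi_4 = chi_0 (all other irreducibles have multiplicity 0).

Argument: The character of a tensor product is the pointwise product (chi_1 * chi_4)(C) = chi_1(C) * chi_4(C):
  {0}: (1)*(1), {1}: (exp(2*I*pi/5))*(exp(-2*I*pi/5)), {2}: (exp(4*I*pi/5))*(exp(-4*I*pi/5)), {3}: (exp(-4*I*pi/5))*(exp(4*I*pi/5)), {4}: (exp(-2*I*pi/5))*(exp(2*I*pi/5))
so (chi_1 * chi_4) takes values
  {0} -> 1, {1} -> 1, {2} -> 1, {3} -> 1, {4} -> 1.
Now take the inner product of this character with each irreducible chi from the table, <chi_1*chi_4, chi> = (1/5) sum_C |C| (chi_1*chi_4)(C) conj(chi(C)):
  <chi_1*chi_4, chi_0> = (1/5)[1*(1)*conj(1) + 1*(1)*conj(1) + 1*(1)*conj(1) + 1*(1)*conj(1) + 1*(1)*conj(1)]
      = (1/5)[(1) + (1) + (1) + (1) + (1)] = 5/5 = 1
  <chi_1*chi_4, chi_1> = (1/5)[1*(1)*conj(1) + 1*(1)*conj(exp(2*I*pi/5)) + 1*(1)*conj(exp(4*I*pi/5)) + 1*(1)*conj(exp(-4*I*pi/5)) + 1*(1)*conj(exp(-2*I*pi/5))]
      = (1/5)[(1) + (exp(-2*I*pi/5)) + (exp(-4*I*pi/5)) + (exp(4*I*pi/5)) + (exp(2*I*pi/5))] = 0/5 = 0
  <chi_1*chi_4, chi_2> = (1/5)[1*(1)*conj(1) + 1*(1)*conj(exp(4*I*pi/5)) + 1*(1)*conj(exp(-2*I*pi/5)) + 1*(1)*conj(exp(2*I*pi/5)) + 1*(1)*conj(exp(-4*I*pi/5))]
      = (1/5)[(1) + (exp(-4*I*pi/5)) + (exp(2*I*pi/5)) + (exp(-2*I*pi/5)) + (exp(4*I*pi/5))] = 0/5 = 0
  <chi_1*chi_4, chi_3> = (1/5)[1*(1)*conj(1) + 1*(1)*conj(exp(-4*I*pi/5)) + 1*(1)*conj(exp(2*I*pi/5)) + 1*(1)*conj(exp(-2*I*pi/5)) + 1*(1)*conj(exp(4*I*pi/5))]
      = (1/5)[(1) + (exp(4*I*pi/5)) + (exp(-2*I*pi/5)) + (exp(2*I*pi/5)) + (exp(-4*I*pi/5))] = 0/5 = 0
  <chi_1*chi_4, chi_4> = (1/5)[1*(1)*conj(1) + 1*(1)*conj(exp(-2*I*pi/5)) + 1*(1)*conj(exp(-4*I*pi/5)) + 1*(1)*conj(exp(4*I*pi/5)) + 1*(1)*conj(exp(2*I*pi/5))]
      = (1/5)[(1) + (exp(2*I*pi/5)) + (exp(4*I*pi/5)) + (exp(-4*I*pi/5)) + (exp(-2*I*pi/5))] = 0/5 = 0
(Exp terms are combined using exp(i*s)*conj(exp(i*t)) = exp(i*(s-t)), and sums of them are collapsed using the identity that for every m > 1 the m distinct m-th roots of unity sum to 0, e.g. 1 + exp(2*I*pi/3) + exp(-2*I*pi/3) = 0.)
Hence the multiplicities are chi_0: 1. Dimension check: dim(chi_1)*dim(chi_4) = 1*1 = 1 and sum (mult * dim) = 1*1 = 1.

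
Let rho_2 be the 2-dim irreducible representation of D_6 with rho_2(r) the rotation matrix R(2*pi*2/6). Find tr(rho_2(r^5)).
chi_{rho_2}(r^5) = 2*cos(2*pi*2*5/6) = -1

Justification: rho_2(r^5) is rotation by angle 2*pi*2*5/6, whose trace is 2*cos(2*pi*2*5/6) = -1.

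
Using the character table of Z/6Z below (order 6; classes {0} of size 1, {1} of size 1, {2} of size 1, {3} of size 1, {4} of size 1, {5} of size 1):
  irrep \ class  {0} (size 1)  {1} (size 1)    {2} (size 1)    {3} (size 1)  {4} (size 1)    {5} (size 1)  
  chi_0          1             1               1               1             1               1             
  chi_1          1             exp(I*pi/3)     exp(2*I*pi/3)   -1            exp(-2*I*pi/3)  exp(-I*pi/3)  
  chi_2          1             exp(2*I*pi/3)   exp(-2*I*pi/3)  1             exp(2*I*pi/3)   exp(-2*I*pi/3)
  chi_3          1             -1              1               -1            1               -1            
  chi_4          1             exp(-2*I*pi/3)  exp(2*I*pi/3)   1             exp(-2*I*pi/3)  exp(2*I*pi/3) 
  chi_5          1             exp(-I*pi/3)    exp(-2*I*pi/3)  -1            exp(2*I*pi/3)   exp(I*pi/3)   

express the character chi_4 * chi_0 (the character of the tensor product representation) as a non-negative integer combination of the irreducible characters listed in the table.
chi_4 tensor chi_0 = chi_4 (all other irreducibles have multiplicity 0).

Argument: The character of a tensor product is the pointwise product (chi_4 * chi_0)(C) = chi_4(C) * chi_0(C):
  {0}: (1)*(1), {1}: (exp(-2*I*pi/3))*(1), {2}: (exp(2*I*pi/3))*(1), {3}: (1)*(1), {4}: (exp(-2*I*pi/3))*(1), {5}: (exp(2*I*pi/3))*(1)
so (chi_4 * chi_0) takes values
  {0} -> 1, {1} -> exp(-2*I*pi/3), {2} -> exp(2*I*pi/3), {3} -> 1, {4} -> exp(-2*I*pi/3), {5} -> exp(2*I*pi/3).
Now take the inner product of this character with each irreducible chi from the table, <chi_4*chi_0, chi> = (1/6) sum_C |C| (chi_4*chi_0)(C) conj(chi(C)):
  <chi_4*chi_0, chi_0> = (1/6)[1*(1)*conj(1) + 1*(exp(-2*I*pi/3))*conj(1) + 1*(exp(2*I*pi/3))*conj(1) + 1*(1)*conj(1) + 1*(exp(-2*I*pi/3))*conj(1) + 1*(exp(2*I*pi/3))*conj(1)]
      = (1/6)[(1) + (exp(-2*I*pi/3)) + (exp(2*I*pi/3)) + (1) + (exp(-2*I*pi/3)) + (exp(2*I*pi/3))] = 0/6 = 0
  <chi_4*chi_0, chi_1> = (1/6)[1*(1)*conj(1) + 1*(exp(-2*I*pi/3))*conj(exp(I*pi/3)) + 1*(exp(2*I*pi/3))*conj(exp(2*I*pi/3)) + 1*(1)*conj(-1) + 1*(exp(-2*I*pi/3))*conj(exp(-2*I*pi/3)) + 1*(exp(2*I*pi/3))*conj(exp(-I*pi/3))]
      = (1/6)[(1) + (-1) + (1) + (-1) + (1) + (-1)] = 0/6 = 0
  <chi_4*chi_0, chi_2> = (1/6)[1*(1)*conj(1) + 1*(exp(-2*I*pi/3))*conj(exp(2*I*pi/3)) + 1*(exp(2*I*pi/3))*conj(exp(-2*I*pi/3)) + 1*(1)*conj(1) + 1*(exp(-2*I*pi/3))*conj(exp(2*I*pi/3)) + 1*(exp(2*I*pi/3))*conj(exp(-2*I*pi/3))]
      = (1/6)[(1) + (exp(2*I*pi/3)) + (exp(-2*I*pi/3)) + (1) + (exp(2*I*pi/3)) + (exp(-2*I*pi/3))] = 0/6 = 0
  <chi_4*chi_0, chi_3> = (1/6)[1*(1)*conj(1) + 1*(exp(-2*I*pi/3))*conj(-1) + 1*(exp(2*I*pi/3))*conj(1) + 1*(1)*conj(-1) + 1*(exp(-2*I*pi/3))*conj(1) + 1*(exp(2*I*pi/3))*conj(-1)]
      = (1/6)[(1) + (-exp(-2*I*pi/3)) + (exp(2*I*pi/3)) + (-1) + (exp(-2*I*pi/3)) + (-exp(2*I*pi/3))] = 0/6 = 0
  <chi_4*chi_0, chi_4> = (1/6)[1*(1)*conj(1) + 1*(exp(-2*I*pi/3))*conj(exp(-2*I*pi/3)) + 1*(exp(2*I*pi/3))*conj(exp(2*I*pi/3)) + 1*(1)*conj(1) + 1*(exp(-2*I*pi/3))*conj(exp(-2*I*pi/3)) + 1*(exp(2*I*pi/3))*conj(exp(2*I*pi/3))]
      = (1/6)[(1) + (1) + (1) + (1) + (1) + (1)] = 6/6 = 1
  <chi_4*chi_0, chi_5> = (1/6)[1*(1)*conj(1) + 1*(exp(-2*I*pi/3))*conj(exp(-I*pi/3)) + 1*(exp(2*I*pi/3))*conj(exp(-2*I*pi/3)) + 1*(1)*conj(-1) + 1*(exp(-2*I*pi/3))*conj(exp(2*I*pi/3)) + 1*(exp(2*I*pi/3))*conj(exp(I*pi/3))]
      = (1/6)[(1) + (exp(-I*pi/3)) + (exp(-2*I*pi/3)) + (-1) + (exp(2*I*pi/3)) + (exp(I*pi/3))] = 0/6 = 0
(Exp terms are combined using exp(i*s)*conj(exp(i*t)) = exp(i*(s-t)), and sums of them are collapsed using the identity that for every m > 1 the m distinct m-th roots of unity sum to 0, e.g. 1 + exp(2*I*pi/3) + exp(-2*I*pi/3) = 0.)
Hence the multiplicities are chi_4: 1. Dimension check: dim(chi_4)*dim(chi_0) = 1*1 = 1 and sum (mult * dim) = 1*1 = 1.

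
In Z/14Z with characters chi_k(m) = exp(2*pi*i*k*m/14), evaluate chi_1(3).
chi_1(3) = zeta_14^3 = exp(3*I*pi/7)

Justification: chi_1(3) = zeta_14^(1*3) = zeta_14^3. Since zeta_14^14 = 1, this equals zeta_14^3 = exp(2*pi*i*3/14) = exp(3*I*pi/7).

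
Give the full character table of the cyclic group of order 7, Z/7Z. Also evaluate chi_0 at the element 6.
Character table of Z/7Z (irreps indexed chi_0,...,chi_6 with chi_k(m) = zeta_7^(k*m), zeta_7 = exp(2*pi*i/7)):
  irrep \ class  {0} (size 1)  {1} (size 1)    {2} (size 1)    {3} (size 1)    {4} (size 1)    {5} (size 1)    {6} (size 1)  
  chi_0          1             1               1               1               1               1               1             
  chi_1          1             exp(2*I*pi/7)   exp(4*I*pi/7)   exp(6*I*pi/7)   exp(-6*I*pi/7)  exp(-4*I*pi/7)  exp(-2*I*pi/7)
  chi_2          1             exp(4*I*pi/7)   exp(-6*I*pi/7)  exp(-2*I*pi/7)  exp(2*I*pi/7)   exp(6*I*pi/7)   exp(-4*I*pi/7)
  chi_3          1             exp(6*I*pi/7)   exp(-2*I*pi/7)  exp(4*I*pi/7)   exp(-4*I*pi/7)  exp(2*I*pi/7)   exp(-6*I*pi/7)
  chi_4          1             exp(-6*I*pi/7)  exp(2*I*pi/7)   exp(-4*I*pi/7)  exp(4*I*pi/7)   exp(-2*I*pi/7)  exp(6*I*pi/7) 
  chi_5          1             exp(-4*I*pi/7)  exp(6*I*pi/7)   exp(2*I*pi/7)   exp(-2*I*pi/7)  exp(-6*I*pi/7)  exp(4*I*pi/7) 
  chi_6          1             exp(-2*I*pi/7)  exp(-4*I*pi/7)  exp(-6*I*pi/7)  exp(6*I*pi/7)   exp(4*I*pi/7)   exp(2*I*pi/7) 

Spot check: chi_0(6) = zeta_7^(0*6) = zeta_7^0 = 1.

Working: Z/7Z is abelian, so all 7 irreducible complex representations are 1-dimensional. They are given by chi_k(m) = zeta_7^(k*m) for k = 0,...,6. Row orthogonality: sum_m chi_k(m) conj(chi_l(m)) = 7 * [k = l].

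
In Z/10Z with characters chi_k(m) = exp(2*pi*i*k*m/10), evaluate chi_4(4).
chi_4(4) = zeta_10^16 = exp(-4*I*pi/5)

Reasoning: chi_4(4) = zeta_10^(4*4) = zeta_10^16. Since zeta_10^10 = 1, this equals zeta_10^6 = exp(2*pi*i*6/10) = exp(-4*I*pi/5).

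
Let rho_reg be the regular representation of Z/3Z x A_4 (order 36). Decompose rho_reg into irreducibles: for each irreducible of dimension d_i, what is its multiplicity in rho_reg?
Each irreducible V_i of dimension d_i appears with multiplicity d_i, i.e. rho_reg = (direct sum over all irreducibles V_i) d_i V_i. The irreducible dimensions for Z/3Z x A_4 are 1, 1, 1, 1, 1, 1, 1, 1, 1, 3, 3, 3: 9 irreducibles of dimension 1, each with multiplicity 1; 3 irreducibles of dimension 3, each with multiplicity 3. Total dimension 9*1*1 + 3*3*3 = 36 = |G|.

Reasoning: General theorem: in the regular representation of a finite group G, each irreducible appears with multiplicity equal to its dimension. Check: dim(rho_reg) = sum d_i^2 = 1 + 1 + 1 + 1 + 1 + 1 + 1 + 1 + 1 + 9 + 9 + 9 = 36 = |G|.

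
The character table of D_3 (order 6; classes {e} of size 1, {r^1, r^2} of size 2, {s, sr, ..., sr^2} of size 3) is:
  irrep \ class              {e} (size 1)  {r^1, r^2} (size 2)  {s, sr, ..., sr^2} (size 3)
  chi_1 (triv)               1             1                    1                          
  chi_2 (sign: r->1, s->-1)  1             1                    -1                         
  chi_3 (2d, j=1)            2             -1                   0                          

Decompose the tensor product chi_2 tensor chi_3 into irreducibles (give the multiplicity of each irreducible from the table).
chi_2 tensor chi_3 = chi_3 (all other irreducibles have multiplicity 0).

Why: The character of a tensor product is the pointwise product (chi_2 * chi_3)(C) = chi_2(C) * chi_3(C):
  {e}: (1)*(2), {r^1, r^2}: (1)*(-1), {s, sr, ..., sr^2}: (-1)*(0)
so (chi_2 * chi_3) takes values
  {e} -> 2, {r^1, r^2} -> -1, {s, sr, ..., sr^2} -> 0.
Now take the inner product of this character with each irreducible chi from the table, <chi_2*chi_3, chi> = (1/6) sum_C |C| (chi_2*chi_3)(C) conj(chi(C)):
  <chi_2*chi_3, chi_1> = (1/6)[1*(2)*conj(1) + 2*(-1)*conj(1) + 3*(0)*conj(1)]
      = (1/6)[(2) + (-2) + (0)] = 0/6 = 0
  <chi_2*chi_3, chi_2> = (1/6)[1*(2)*conj(1) + 2*(-1)*conj(1) + 3*(0)*conj(-1)]
      = (1/6)[(2) + (-2) + (0)] = 0/6 = 0
  <chi_2*chi_3, chi_3> = (1/6)[1*(2)*conj(2) + 2*(-1)*conj(-1) + 3*(0)*conj(0)]
      = (1/6)[(4) + (2) + (0)] = 6/6 = 1
Hence the multiplicities are chi_3: 1. Dimension check: dim(chi_2)*dim(chi_3) = 1*2 = 2 and sum (mult * dim) = 1*2 = 2.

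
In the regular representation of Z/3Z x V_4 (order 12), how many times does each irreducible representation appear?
Each irreducible V_i of dimension d_i appears with multiplicity d_i, i.e. rho_reg = (direct sum over all irreducibles V_i) d_i V_i. The irreducible dimensions for Z/3Z x V_4 are 1, 1, 1, 1, 1, 1, 1, 1, 1, 1, 1, 1: 12 irreducibles of dimension 1, each with multiplicity 1. Total dimension 12*1*1 = 12 = |G|.

Derivation: General theorem: in the regular representation of a finite group G, each irreducible appears with multiplicity equal to its dimension. Check: dim(rho_reg) = sum d_i^2 = 1 + 1 + 1 + 1 + 1 + 1 + 1 + 1 + 1 + 1 + 1 + 1 = 12 = |G|.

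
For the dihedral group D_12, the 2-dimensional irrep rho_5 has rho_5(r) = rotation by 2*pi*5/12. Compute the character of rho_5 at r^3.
chi_{rho_5}(r^3) = 2*cos(2*pi*5*3/12) = 0

Solution. rho_5(r^3) is rotation by angle 2*pi*5*3/12, whose trace is 2*cos(2*pi*5*3/12) = 0.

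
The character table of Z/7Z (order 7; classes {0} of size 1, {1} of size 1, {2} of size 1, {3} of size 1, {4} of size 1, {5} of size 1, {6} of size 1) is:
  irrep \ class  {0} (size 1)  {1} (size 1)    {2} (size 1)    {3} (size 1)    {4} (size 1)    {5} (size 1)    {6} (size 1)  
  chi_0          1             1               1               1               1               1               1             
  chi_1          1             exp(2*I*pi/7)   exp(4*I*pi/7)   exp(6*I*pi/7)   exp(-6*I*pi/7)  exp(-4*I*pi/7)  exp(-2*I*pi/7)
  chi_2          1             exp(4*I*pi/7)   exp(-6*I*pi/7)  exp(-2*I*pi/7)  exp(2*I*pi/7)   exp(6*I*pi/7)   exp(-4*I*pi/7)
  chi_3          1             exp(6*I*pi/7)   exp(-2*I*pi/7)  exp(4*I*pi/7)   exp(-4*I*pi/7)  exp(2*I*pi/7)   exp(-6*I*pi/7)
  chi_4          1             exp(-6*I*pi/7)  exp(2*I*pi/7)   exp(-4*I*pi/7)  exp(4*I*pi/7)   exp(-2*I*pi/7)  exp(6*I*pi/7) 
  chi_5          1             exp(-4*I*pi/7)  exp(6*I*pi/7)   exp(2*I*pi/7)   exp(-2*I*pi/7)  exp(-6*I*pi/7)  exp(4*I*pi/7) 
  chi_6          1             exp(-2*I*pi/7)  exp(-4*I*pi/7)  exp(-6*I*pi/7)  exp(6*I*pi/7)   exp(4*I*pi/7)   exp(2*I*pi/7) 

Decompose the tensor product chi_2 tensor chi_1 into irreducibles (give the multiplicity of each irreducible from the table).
chi_2 tensor chi_1 = chi_3 (all other irreducibles have multiplicity 0).

Argument: The character of a tensor product is the pointwise product (chi_2 * chi_1)(C) = chi_2(C) * chi_1(C):
  {0}: (1)*(1), {1}: (exp(4*I*pi/7))*(exp(2*I*pi/7)), {2}: (exp(-6*I*pi/7))*(exp(4*I*pi/7)), {3}: (exp(-2*I*pi/7))*(exp(6*I*pi/7)), {4}: (exp(2*I*pi/7))*(exp(-6*I*pi/7)), {5}: (exp(6*I*pi/7))*(exp(-4*I*pi/7)), {6}: (exp(-4*I*pi/7))*(exp(-2*I*pi/7))
so (chi_2 * chi_1) takes values
  {0} -> 1, {1} -> exp(6*I*pi/7), {2} -> exp(-2*I*pi/7), {3} -> exp(4*I*pi/7), {4} -> exp(-4*I*pi/7), {5} -> exp(2*I*pi/7), {6} -> exp(-6*I*pi/7).
Now take the inner product of this character with each irreducible chi from the table, <chi_2*chi_1, chi> = (1/7) sum_C |C| (chi_2*chi_1)(C) conj(chi(C)):
  <chi_2*chi_1, chi_0> = (1/7)[1*(1)*conj(1) + 1*(exp(6*I*pi/7))*conj(1) + 1*(exp(-2*I*pi/7))*conj(1) + 1*(exp(4*I*pi/7))*conj(1) + 1*(exp(-4*I*pi/7))*conj(1) + 1*(exp(2*I*pi/7))*conj(1) + 1*(exp(-6*I*pi/7))*conj(1)]
      = (1/7)[(1) + (exp(6*I*pi/7)) + (exp(-2*I*pi/7)) + (exp(4*I*pi/7)) + (exp(-4*I*pi/7)) + (exp(2*I*pi/7)) + (exp(-6*I*pi/7))] = 0/7 = 0
  <chi_2*chi_1, chi_1> = (1/7)[1*(1)*conj(1) + 1*(exp(6*I*pi/7))*conj(exp(2*I*pi/7)) + 1*(exp(-2*I*pi/7))*conj(exp(4*I*pi/7)) + 1*(exp(4*I*pi/7))*conj(exp(6*I*pi/7)) + 1*(exp(-4*I*pi/7))*conj(exp(-6*I*pi/7)) + 1*(exp(2*I*pi/7))*conj(exp(-4*I*pi/7)) + 1*(exp(-6*I*pi/7))*conj(exp(-2*I*pi/7))]
      = (1/7)[(1) + (exp(4*I*pi/7)) + (exp(-6*I*pi/7)) + (exp(-2*I*pi/7)) + (exp(2*I*pi/7)) + (exp(6*I*pi/7)) + (exp(-4*I*pi/7))] = 0/7 = 0
  <chi_2*chi_1, chi_2> = (1/7)[1*(1)*conj(1) + 1*(exp(6*I*pi/7))*conj(exp(4*I*pi/7)) + 1*(exp(-2*I*pi/7))*conj(exp(-6*I*pi/7)) + 1*(exp(4*I*pi/7))*conj(exp(-2*I*pi/7)) + 1*(exp(-4*I*pi/7))*conj(exp(2*I*pi/7)) + 1*(exp(2*I*pi/7))*conj(exp(6*I*pi/7)) + 1*(exp(-6*I*pi/7))*conj(exp(-4*I*pi/7))]
      = (1/7)[(1) + (exp(2*I*pi/7)) + (exp(4*I*pi/7)) + (exp(6*I*pi/7)) + (exp(-6*I*pi/7)) + (exp(-4*I*pi/7)) + (exp(-2*I*pi/7))] = 0/7 = 0
  <chi_2*chi_1, chi_3> = (1/7)[1*(1)*conj(1) + 1*(exp(6*I*pi/7))*conj(exp(6*I*pi/7)) + 1*(exp(-2*I*pi/7))*conj(exp(-2*I*pi/7)) + 1*(exp(4*I*pi/7))*conj(exp(4*I*pi/7)) + 1*(exp(-4*I*pi/7))*conj(exp(-4*I*pi/7)) + 1*(exp(2*I*pi/7))*conj(exp(2*I*pi/7)) + 1*(exp(-6*I*pi/7))*conj(exp(-6*I*pi/7))]
      = (1/7)[(1) + (1) + (1) + (1) + (1) + (1) + (1)] = 7/7 = 1
  <chi_2*chi_1, chi_4> = (1/7)[1*(1)*conj(1) + 1*(exp(6*I*pi/7))*conj(exp(-6*I*pi/7)) + 1*(exp(-2*I*pi/7))*conj(exp(2*I*pi/7)) + 1*(exp(4*I*pi/7))*conj(exp(-4*I*pi/7)) + 1*(exp(-4*I*pi/7))*conj(exp(4*I*pi/7)) + 1*(exp(2*I*pi/7))*conj(exp(-2*I*pi/7)) + 1*(exp(-6*I*pi/7))*conj(exp(6*I*pi/7))]
      = (1/7)[(1) + (exp(-2*I*pi/7)) + (exp(-4*I*pi/7)) + (exp(-6*I*pi/7)) + (exp(6*I*pi/7)) + (exp(4*I*pi/7)) + (exp(2*I*pi/7))] = 0/7 = 0
  <chi_2*chi_1, chi_5> = (1/7)[1*(1)*conj(1) + 1*(exp(6*I*pi/7))*conj(exp(-4*I*pi/7)) + 1*(exp(-2*I*pi/7))*conj(exp(6*I*pi/7)) + 1*(exp(4*I*pi/7))*conj(exp(2*I*pi/7)) + 1*(exp(-4*I*pi/7))*conj(exp(-2*I*pi/7)) + 1*(exp(2*I*pi/7))*conj(exp(-6*I*pi/7)) + 1*(exp(-6*I*pi/7))*conj(exp(4*I*pi/7))]
      = (1/7)[(1) + (exp(-4*I*pi/7)) + (exp(6*I*pi/7)) + (exp(2*I*pi/7)) + (exp(-2*I*pi/7)) + (exp(-6*I*pi/7)) + (exp(4*I*pi/7))] = 0/7 = 0
  <chi_2*chi_1, chi_6> = (1/7)[1*(1)*conj(1) + 1*(exp(6*I*pi/7))*conj(exp(-2*I*pi/7)) + 1*(exp(-2*I*pi/7))*conj(exp(-4*I*pi/7)) + 1*(exp(4*I*pi/7))*conj(exp(-6*I*pi/7)) + 1*(exp(-4*I*pi/7))*conj(exp(6*I*pi/7)) + 1*(exp(2*I*pi/7))*conj(exp(4*I*pi/7)) + 1*(exp(-6*I*pi/7))*conj(exp(2*I*pi/7))]
      = (1/7)[(1) + (exp(-6*I*pi/7)) + (exp(2*I*pi/7)) + (exp(-4*I*pi/7)) + (exp(4*I*pi/7)) + (exp(-2*I*pi/7)) + (exp(6*I*pi/7))] = 0/7 = 0
(Exp terms are combined using exp(i*s)*conj(exp(i*t)) = exp(i*(s-t)), and sums of them are collapsed using the identity that for every m > 1 the m distinct m-th roots of unity sum to 0, e.g. 1 + exp(2*I*pi/3) + exp(-2*I*pi/3) = 0.)
Hence the multiplicities are chi_3: 1. Dimension check: dim(chi_2)*dim(chi_1) = 1*1 = 1 and sum (mult * dim) = 1*1 = 1.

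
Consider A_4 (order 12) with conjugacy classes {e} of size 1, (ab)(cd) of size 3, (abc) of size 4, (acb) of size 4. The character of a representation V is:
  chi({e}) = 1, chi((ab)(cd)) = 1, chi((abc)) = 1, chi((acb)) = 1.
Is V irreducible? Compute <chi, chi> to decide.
Irreducible: <chi, chi> = 1.

Reasoning: <chi, chi> = (1/|G|) sum_C |C| * |chi(C)|^2 = (1/12)[1*|1|^2 + 3*|1|^2 + 4*|1|^2 + 4*|1|^2]
  = (1/12)[(1) + (3) + (4) + (4)] = 12/12 = 1.
(Exp terms are combined using exp(i*s)*conj(exp(i*t)) = exp(i*(s-t)), and sums of them are collapsed using the identity that for every m > 1 the m distinct m-th roots of unity sum to 0, e.g. 1 + exp(2*I*pi/3) + exp(-2*I*pi/3) = 0.)
A character is irreducible iff <chi, chi> = 1, so this representation is irreducible.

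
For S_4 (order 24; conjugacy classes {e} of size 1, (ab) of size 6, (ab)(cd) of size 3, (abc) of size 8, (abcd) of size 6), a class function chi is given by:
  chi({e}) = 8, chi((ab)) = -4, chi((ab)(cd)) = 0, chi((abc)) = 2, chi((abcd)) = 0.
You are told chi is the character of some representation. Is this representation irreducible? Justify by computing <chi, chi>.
Not irreducible (reducible): <chi, chi> = 8 > 1.

Reasoning: <chi, chi> = (1/|G|) sum_C |C| * |chi(C)|^2 = (1/24)[1*|8|^2 + 6*|-4|^2 + 3*|0|^2 + 8*|2|^2 + 6*|0|^2]
  = (1/24)[(64) + (96) + (0) + (32) + (0)] = 192/24 = 8.
A character is irreducible iff <chi, chi> = 1, so this representation is reducible.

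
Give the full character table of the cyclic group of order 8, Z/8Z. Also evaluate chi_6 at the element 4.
Character table of Z/8Z (irreps indexed chi_0,...,chi_7 with chi_k(m) = zeta_8^(k*m), zeta_8 = exp(2*pi*i/8)):
  irrep \ class  {0} (size 1)  {1} (size 1)    {2} (size 1)  {3} (size 1)    {4} (size 1)  {5} (size 1)    {6} (size 1)  {7} (size 1)  
  chi_0          1             1               1             1               1             1               1             1             
  chi_1          1             exp(I*pi/4)     I             exp(3*I*pi/4)   -1            exp(-3*I*pi/4)  -I            exp(-I*pi/4)  
  chi_2          1             I               -1            -I              1             I               -1            -I            
  chi_3          1             exp(3*I*pi/4)   -I            exp(I*pi/4)     -1            exp(-I*pi/4)    I             exp(-3*I*pi/4)
  chi_4          1             -1              1             -1              1             -1              1             -1            
  chi_5          1             exp(-3*I*pi/4)  I             exp(-I*pi/4)    -1            exp(I*pi/4)     -I            exp(3*I*pi/4) 
  chi_6          1             -I              -1            I               1             -I              -1            I             
  chi_7          1             exp(-I*pi/4)    -I            exp(-3*I*pi/4)  -1            exp(3*I*pi/4)   I             exp(I*pi/4)   

Spot check: chi_6(4) = zeta_8^(6*4) = zeta_8^24 = 1.

Why: Z/8Z is abelian, so all 8 irreducible complex representations are 1-dimensional. They are given by chi_k(m) = zeta_8^(k*m) for k = 0,...,7. Row orthogonality: sum_m chi_k(m) conj(chi_l(m)) = 8 * [k = l].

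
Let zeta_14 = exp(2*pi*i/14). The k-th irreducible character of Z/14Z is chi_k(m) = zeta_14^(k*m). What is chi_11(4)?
chi_11(4) = zeta_14^44 = exp(2*I*pi/7)

Solution. chi_11(4) = zeta_14^(11*4) = zeta_14^44. Since zeta_14^14 = 1, this equals zeta_14^2 = exp(2*pi*i*2/14) = exp(2*I*pi/7).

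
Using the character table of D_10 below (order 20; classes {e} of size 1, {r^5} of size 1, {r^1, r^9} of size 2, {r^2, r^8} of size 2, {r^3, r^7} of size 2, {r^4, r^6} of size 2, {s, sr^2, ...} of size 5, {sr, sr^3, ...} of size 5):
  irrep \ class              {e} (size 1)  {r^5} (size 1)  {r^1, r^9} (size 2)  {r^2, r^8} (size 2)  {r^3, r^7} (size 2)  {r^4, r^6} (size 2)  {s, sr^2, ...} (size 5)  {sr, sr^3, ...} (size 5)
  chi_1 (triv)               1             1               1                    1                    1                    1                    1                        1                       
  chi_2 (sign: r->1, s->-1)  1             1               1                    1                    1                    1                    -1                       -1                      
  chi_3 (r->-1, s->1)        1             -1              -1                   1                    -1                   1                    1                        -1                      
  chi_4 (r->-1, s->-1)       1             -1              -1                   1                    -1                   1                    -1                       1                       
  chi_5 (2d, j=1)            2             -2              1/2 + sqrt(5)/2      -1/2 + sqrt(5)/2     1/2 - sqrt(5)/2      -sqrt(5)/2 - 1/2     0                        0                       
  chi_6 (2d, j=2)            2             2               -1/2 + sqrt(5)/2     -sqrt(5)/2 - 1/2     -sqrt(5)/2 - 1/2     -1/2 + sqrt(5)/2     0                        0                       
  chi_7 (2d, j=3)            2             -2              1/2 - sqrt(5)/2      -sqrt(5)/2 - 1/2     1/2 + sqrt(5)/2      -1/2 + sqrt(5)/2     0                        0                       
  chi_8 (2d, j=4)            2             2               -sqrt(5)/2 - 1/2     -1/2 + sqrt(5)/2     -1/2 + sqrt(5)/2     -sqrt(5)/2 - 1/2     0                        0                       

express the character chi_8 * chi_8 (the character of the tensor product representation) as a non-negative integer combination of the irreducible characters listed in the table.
chi_8 tensor chi_8 = chi_1 + chi_2 + chi_6 (all other irreducibles have multiplicity 0).

The character of a tensor product is the pointwise product (chi_8 * chi_8)(C) = chi_8(C) * chi_8(C):
  {e}: (2)*(2), {r^5}: (2)*(2), {r^1, r^9}: (-sqrt(5)/2 - 1/2)*(-sqrt(5)/2 - 1/2), {r^2, r^8}: (-1/2 + sqrt(5)/2)*(-1/2 + sqrt(5)/2), {r^3, r^7}: (-1/2 + sqrt(5)/2)*(-1/2 + sqrt(5)/2), {r^4, r^6}: (-sqrt(5)/2 - 1/2)*(-sqrt(5)/2 - 1/2), {s, sr^2, ...}: (0)*(0), {sr, sr^3, ...}: (0)*(0)
so (chi_8 * chi_8) takes values
  {e} -> 4, {r^5} -> 4, {r^1, r^9} -> sqrt(5)/2 + 3/2, {r^2, r^8} -> 3/2 - sqrt(5)/2, {r^3, r^7} -> 3/2 - sqrt(5)/2, {r^4, r^6} -> sqrt(5)/2 + 3/2, {s, sr^2, ...} -> 0, {sr, sr^3, ...} -> 0.
Now take the inner product of this character with each irreducible chi from the table, <chi_8*chi_8, chi> = (1/20) sum_C |C| (chi_8*chi_8)(C) conj(chi(C)):
  <chi_8*chi_8, chi_1> = (1/20)[1*(4)*conj(1) + 1*(4)*conj(1) + 2*(sqrt(5)/2 + 3/2)*conj(1) + 2*(3/2 - sqrt(5)/2)*conj(1) + 2*(3/2 - sqrt(5)/2)*conj(1) + 2*(sqrt(5)/2 + 3/2)*conj(1) + 5*(0)*conj(1) + 5*(0)*conj(1)]
      = (1/20)[(4) + (4) + (sqrt(5) + 3) + (3 - sqrt(5)) + (3 - sqrt(5)) + (sqrt(5) + 3) + (0) + (0)] = 20/20 = 1
  <chi_8*chi_8, chi_2> = (1/20)[1*(4)*conj(1) + 1*(4)*conj(1) + 2*(sqrt(5)/2 + 3/2)*conj(1) + 2*(3/2 - sqrt(5)/2)*conj(1) + 2*(3/2 - sqrt(5)/2)*conj(1) + 2*(sqrt(5)/2 + 3/2)*conj(1) + 5*(0)*conj(-1) + 5*(0)*conj(-1)]
      = (1/20)[(4) + (4) + (sqrt(5) + 3) + (3 - sqrt(5)) + (3 - sqrt(5)) + (sqrt(5) + 3) + (0) + (0)] = 20/20 = 1
  <chi_8*chi_8, chi_3> = (1/20)[1*(4)*conj(1) + 1*(4)*conj(-1) + 2*(sqrt(5)/2 + 3/2)*conj(-1) + 2*(3/2 - sqrt(5)/2)*conj(1) + 2*(3/2 - sqrt(5)/2)*conj(-1) + 2*(sqrt(5)/2 + 3/2)*conj(1) + 5*(0)*conj(1) + 5*(0)*conj(-1)]
      = (1/20)[(4) + (-4) + (-3 - sqrt(5)) + (3 - sqrt(5)) + (-3 + sqrt(5)) + (sqrt(5) + 3) + (0) + (0)] = 0/20 = 0
  <chi_8*chi_8, chi_4> = (1/20)[1*(4)*conj(1) + 1*(4)*conj(-1) + 2*(sqrt(5)/2 + 3/2)*conj(-1) + 2*(3/2 - sqrt(5)/2)*conj(1) + 2*(3/2 - sqrt(5)/2)*conj(-1) + 2*(sqrt(5)/2 + 3/2)*conj(1) + 5*(0)*conj(-1) + 5*(0)*conj(1)]
      = (1/20)[(4) + (-4) + (-3 - sqrt(5)) + (3 - sqrt(5)) + (-3 + sqrt(5)) + (sqrt(5) + 3) + (0) + (0)] = 0/20 = 0
  <chi_8*chi_8, chi_5> = (1/20)[1*(4)*conj(2) + 1*(4)*conj(-2) + 2*(sqrt(5)/2 + 3/2)*conj(1/2 + sqrt(5)/2) + 2*(3/2 - sqrt(5)/2)*conj(-1/2 + sqrt(5)/2) + 2*(3/2 - sqrt(5)/2)*conj(1/2 - sqrt(5)/2) + 2*(sqrt(5)/2 + 3/2)*conj(-sqrt(5)/2 - 1/2) + 5*(0)*conj(0) + 5*(0)*conj(0)]
      = (1/20)[(8) + (-8) + (4 + 2*sqrt(5)) + (-4 + 2*sqrt(5)) + (4 - 2*sqrt(5)) + (-2*sqrt(5) - 4) + (0) + (0)] = 0/20 = 0
  <chi_8*chi_8, chi_6> = (1/20)[1*(4)*conj(2) + 1*(4)*conj(2) + 2*(sqrt(5)/2 + 3/2)*conj(-1/2 + sqrt(5)/2) + 2*(3/2 - sqrt(5)/2)*conj(-sqrt(5)/2 - 1/2) + 2*(3/2 - sqrt(5)/2)*conj(-sqrt(5)/2 - 1/2) + 2*(sqrt(5)/2 + 3/2)*conj(-1/2 + sqrt(5)/2) + 5*(0)*conj(0) + 5*(0)*conj(0)]
      = (1/20)[(8) + (8) + (1 + sqrt(5)) + (1 - sqrt(5)) + (1 - sqrt(5)) + (1 + sqrt(5)) + (0) + (0)] = 20/20 = 1
  <chi_8*chi_8, chi_7> = (1/20)[1*(4)*conj(2) + 1*(4)*conj(-2) + 2*(sqrt(5)/2 + 3/2)*conj(1/2 - sqrt(5)/2) + 2*(3/2 - sqrt(5)/2)*conj(-sqrt(5)/2 - 1/2) + 2*(3/2 - sqrt(5)/2)*conj(1/2 + sqrt(5)/2) + 2*(sqrt(5)/2 + 3/2)*conj(-1/2 + sqrt(5)/2) + 5*(0)*conj(0) + 5*(0)*conj(0)]
      = (1/20)[(8) + (-8) + (-sqrt(5) - 1) + (1 - sqrt(5)) + (-1 + sqrt(5)) + (1 + sqrt(5)) + (0) + (0)] = 0/20 = 0
  <chi_8*chi_8, chi_8> = (1/20)[1*(4)*conj(2) + 1*(4)*conj(2) + 2*(sqrt(5)/2 + 3/2)*conj(-sqrt(5)/2 - 1/2) + 2*(3/2 - sqrt(5)/2)*conj(-1/2 + sqrt(5)/2) + 2*(3/2 - sqrt(5)/2)*conj(-1/2 + sqrt(5)/2) + 2*(sqrt(5)/2 + 3/2)*conj(-sqrt(5)/2 - 1/2) + 5*(0)*conj(0) + 5*(0)*conj(0)]
      = (1/20)[(8) + (8) + (-2*sqrt(5) - 4) + (-4 + 2*sqrt(5)) + (-4 + 2*sqrt(5)) + (-2*sqrt(5) - 4) + (0) + (0)] = 0/20 = 0
Hence the multiplicities are chi_1: 1, chi_2: 1, chi_6: 1. Dimension check: dim(chi_8)*dim(chi_8) = 2*2 = 4 and sum (mult * dim) = 1*1 + 1*1 + 1*2 = 4.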